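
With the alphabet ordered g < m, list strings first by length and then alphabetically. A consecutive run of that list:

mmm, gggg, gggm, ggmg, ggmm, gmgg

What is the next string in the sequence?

The successor of gmgg increments the rightmost position that isn't already m and resets every position after it to g.

gmgm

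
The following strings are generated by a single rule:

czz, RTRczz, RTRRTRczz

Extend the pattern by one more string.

Every step adds RTR at the front: s(k+1) = RTR·s(k).
Applying this once more to RTRRTRczz:

RTRRTRRTRczz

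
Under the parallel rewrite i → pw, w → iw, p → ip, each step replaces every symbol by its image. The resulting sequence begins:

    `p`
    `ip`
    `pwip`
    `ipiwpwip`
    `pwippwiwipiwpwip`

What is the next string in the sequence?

ipiwpwipipiwpwiwpwippwiwipiwpwip

Applying the rule to each of the 16 symbols of pwippwiwipiwpwip gives the pieces ip iw pw ip ip iw pw iw pw ip pw iw ip iw pw ip, which concatenate to the answer.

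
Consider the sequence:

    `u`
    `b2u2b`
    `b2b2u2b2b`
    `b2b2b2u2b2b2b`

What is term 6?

s(k+1) = b2·s(k)·2b, so each term gains b2 as a prefix and 2b as a suffix.
From b2b2b2u2b2b2b, 2 further steps: b2b2b2u2b2b2b → b2b2b2b2u2b2b2b2b → (answer).

b2b2b2b2b2u2b2b2b2b2b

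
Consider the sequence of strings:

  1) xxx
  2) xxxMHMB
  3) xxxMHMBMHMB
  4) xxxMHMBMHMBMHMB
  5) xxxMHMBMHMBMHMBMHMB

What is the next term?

xxxMHMBMHMBMHMBMHMBMHMB

Each term is the previous one with MHMB appended.
One more step from xxxMHMBMHMBMHMBMHMB gives the answer.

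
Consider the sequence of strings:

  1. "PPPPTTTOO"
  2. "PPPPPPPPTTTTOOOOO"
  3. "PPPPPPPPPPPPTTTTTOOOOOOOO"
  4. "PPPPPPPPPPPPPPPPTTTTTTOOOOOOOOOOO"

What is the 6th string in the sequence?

Each string has the form P^{4n} T^{n+2} O^{3n-1} (n = 1, 2, …).
For term 6, n = 6, so the run lengths are 24, 8, 17.

PPPPPPPPPPPPPPPPPPPPPPPPTTTTTTTTOOOOOOOOOOOOOOOOO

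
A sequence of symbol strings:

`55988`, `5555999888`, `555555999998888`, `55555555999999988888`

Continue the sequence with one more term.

5555555555999999999888888

Reading off run lengths: 5 runs 2, 4, 6, 8; 9 runs 1, 3, 5, 7; 8 runs 2, 3, 4, 5 — each is linear in n (n = 1, 2, …).
For the next term, n = 5, so the run lengths are 10, 9, 6.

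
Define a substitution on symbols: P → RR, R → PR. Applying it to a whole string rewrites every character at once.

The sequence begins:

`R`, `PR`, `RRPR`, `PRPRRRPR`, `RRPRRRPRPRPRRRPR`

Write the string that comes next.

Rewriting the 16 symbols of RRPRRRPRPRPRRRPR one by one yields PR PR RR PR PR PR RR PR RR PR RR PR PR PR RR PR; concatenated:

PRPRRRPRPRPRRRPRRRPRRRPRPRPRRRPR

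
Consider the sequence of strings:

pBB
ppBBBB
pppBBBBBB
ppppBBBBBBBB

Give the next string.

Term n consists of n p's, followed by 2n B's (n = 1, 2, …).
Setting n = 5 gives 5, 10 characters in each block.

pppppBBBBBBBBBB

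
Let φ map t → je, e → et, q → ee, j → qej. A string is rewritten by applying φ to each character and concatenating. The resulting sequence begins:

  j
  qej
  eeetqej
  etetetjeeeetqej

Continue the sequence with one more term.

φ(etetetjeeeetqej) expands symbol-by-symbol to et je et je et je qej et et et et je ee et qej; joining the 15 pieces gives the next term.

etjeetjeetjeqejetetetetjeeeetqej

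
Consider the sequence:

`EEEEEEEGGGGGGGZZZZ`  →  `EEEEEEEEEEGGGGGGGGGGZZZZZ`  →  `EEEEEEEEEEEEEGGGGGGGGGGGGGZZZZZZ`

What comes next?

Term n consists of 3n+1 E's, followed by 3n+1 G's, followed by n+2 Z's, where the shown terms are n = 2, 3, 4.
For the next term, n = 5, so the run lengths are 16, 16, 7.

EEEEEEEEEEEEEEEEGGGGGGGGGGGGGGGGZZZZZZZ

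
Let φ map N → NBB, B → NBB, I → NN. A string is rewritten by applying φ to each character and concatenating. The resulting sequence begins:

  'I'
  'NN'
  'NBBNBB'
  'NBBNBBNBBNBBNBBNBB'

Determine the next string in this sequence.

NBBNBBNBBNBBNBBNBBNBBNBBNBBNBBNBBNBBNBBNBBNBBNBBNBBNBB

φ(NBBNBBNBBNBBNBBNBB) expands symbol-by-symbol to NBB NBB NBB NBB NBB NBB NBB NBB NBB NBB NBB NBB NBB NBB NBB NBB NBB NBB; joining the 18 pieces gives the next term.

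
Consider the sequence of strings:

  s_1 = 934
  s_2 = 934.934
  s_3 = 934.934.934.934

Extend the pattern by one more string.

s(k+1) = s(k)·.·s(k) — each term doubles the last with '.' between the halves.
Doubling 934.934.934.934 with '.' between the halves:

934.934.934.934.934.934.934.934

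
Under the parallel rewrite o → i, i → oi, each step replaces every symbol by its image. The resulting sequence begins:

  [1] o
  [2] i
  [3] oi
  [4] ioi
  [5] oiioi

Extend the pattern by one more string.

Apply φ to oiioi symbol by symbol: o→i, i→oi, i→oi, o→i, i→oi; joined: i oi oi i oi.

ioioiioi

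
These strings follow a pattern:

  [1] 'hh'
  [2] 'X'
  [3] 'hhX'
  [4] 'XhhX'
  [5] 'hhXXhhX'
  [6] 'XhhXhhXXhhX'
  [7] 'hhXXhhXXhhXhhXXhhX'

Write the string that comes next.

XhhXhhXXhhXhhXXhhXXhhXhhXXhhX

From term 3 onward, concatenate the second-to-last term with the last: hh·X = hhX, X·hhX = XhhX, …
So term 8 is XhhXhhXXhhX·hhXXhhXXhhXhhXXhhX.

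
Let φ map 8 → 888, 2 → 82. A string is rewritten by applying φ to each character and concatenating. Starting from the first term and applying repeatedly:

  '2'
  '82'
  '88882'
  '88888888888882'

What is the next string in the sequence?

Replace each of the 14 characters of 88888888888882 in place — 888 888 888 888 888 888 888 888 888 888 888 888 888 82 — and concatenate.

88888888888888888888888888888888888888882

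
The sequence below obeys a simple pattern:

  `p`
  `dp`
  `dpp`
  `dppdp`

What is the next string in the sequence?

dppdpdpp

Each term (from the third on) is the previous term followed by the one before it: term 3 = dp·p = dpp.
Continuing: dppdp · dpp gives term 5.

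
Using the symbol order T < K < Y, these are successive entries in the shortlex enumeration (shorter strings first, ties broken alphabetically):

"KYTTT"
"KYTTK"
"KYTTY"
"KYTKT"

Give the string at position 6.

KYTKY

Advancing 2 positions from KYTKT through KYTKT → KYTKK reaches term 6.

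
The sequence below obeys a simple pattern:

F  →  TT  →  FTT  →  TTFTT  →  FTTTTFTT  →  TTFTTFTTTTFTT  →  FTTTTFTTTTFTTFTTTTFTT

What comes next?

This is a Fibonacci-style word recurrence s(k) = s(k−2)·s(k−1): e.g. F·TT = FTT.
Continuing: TTFTTFTTTTFTT · FTTTTFTTTTFTTFTTTTFTT gives term 8.

TTFTTFTTTTFTTFTTTTFTTTTFTTFTTTTFTT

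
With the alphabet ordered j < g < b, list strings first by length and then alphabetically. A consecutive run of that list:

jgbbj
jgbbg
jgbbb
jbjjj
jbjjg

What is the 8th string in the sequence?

jbjgg

Advancing 3 positions from jbjjg through jbjjg → jbjjb → jbjgj reaches term 8.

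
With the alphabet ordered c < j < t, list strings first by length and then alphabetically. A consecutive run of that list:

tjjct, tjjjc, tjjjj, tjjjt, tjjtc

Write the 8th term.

Stepping forward 3 times from tjjtc: tjjtc → tjjtj → tjjtt, then the target.

tjtcc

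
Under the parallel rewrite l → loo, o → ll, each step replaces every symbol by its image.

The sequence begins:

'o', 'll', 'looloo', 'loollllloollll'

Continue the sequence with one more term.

Replace each of the 14 characters of loollllloollll in place — loo ll ll loo loo loo loo loo ll ll loo loo loo loo — and concatenate.

loollllloolooloolooloolllllooloolooloo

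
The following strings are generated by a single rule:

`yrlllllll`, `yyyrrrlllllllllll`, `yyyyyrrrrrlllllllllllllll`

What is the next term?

Term n consists of 2n-1 y's, followed by 2n-1 r's, followed by 4n+3 l's (n = 1, 2, …).
Setting n = 4 gives 7, 7, 19 characters in each block.

yyyyyyyrrrrrrrlllllllllllllllllll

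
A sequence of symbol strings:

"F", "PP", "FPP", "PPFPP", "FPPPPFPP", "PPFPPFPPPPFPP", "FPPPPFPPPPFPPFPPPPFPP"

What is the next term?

From term 3 onward, concatenate the second-to-last term with the last: F·PP = FPP, PP·FPP = PPFPP, …
The next term joins PPFPPFPPPPFPP and FPPPPFPPPPFPPFPPPPFPP.

PPFPPFPPPPFPPFPPPPFPPPPFPPFPPPPFPP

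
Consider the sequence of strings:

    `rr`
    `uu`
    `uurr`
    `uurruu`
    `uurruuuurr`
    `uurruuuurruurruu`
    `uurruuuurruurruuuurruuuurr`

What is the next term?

From term 3 onward, concatenate the last term with the second-to-last: uu·rr = uurr, uurr·uu = uurruu, …
So term 8 is uurruuuurruurruuuurruuuurr·uurruuuurruurruu.

uurruuuurruurruuuurruuuurruurruuuurruurruu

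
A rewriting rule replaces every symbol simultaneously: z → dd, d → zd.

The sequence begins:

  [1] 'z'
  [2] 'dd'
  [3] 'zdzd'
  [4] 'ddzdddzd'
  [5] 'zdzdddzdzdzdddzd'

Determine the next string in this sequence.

ddzdddzdzdzdddzdddzdddzdzdzdddzd

Applying the rule to each of the 16 symbols of zdzdddzdzdzdddzd gives the pieces dd zd dd zd zd zd dd zd dd zd dd zd zd zd dd zd, which concatenate to the answer.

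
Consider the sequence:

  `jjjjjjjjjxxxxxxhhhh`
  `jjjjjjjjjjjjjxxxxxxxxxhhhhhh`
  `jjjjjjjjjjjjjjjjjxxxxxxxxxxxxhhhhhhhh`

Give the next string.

Term n consists of 4n+1 j's, followed by 3n x's, followed by 2n h's, where the shown terms are n = 2, 3, 4.
Setting n = 5 gives 21, 15, 10 characters in each block.

jjjjjjjjjjjjjjjjjjjjjxxxxxxxxxxxxxxxhhhhhhhhhh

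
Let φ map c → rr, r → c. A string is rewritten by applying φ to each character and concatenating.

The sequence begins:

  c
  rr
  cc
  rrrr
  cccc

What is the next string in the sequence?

Apply φ to cccc symbol by symbol: c→rr, c→rr, c→rr, c→rr; joined: rr rr rr rr.

rrrrrrrr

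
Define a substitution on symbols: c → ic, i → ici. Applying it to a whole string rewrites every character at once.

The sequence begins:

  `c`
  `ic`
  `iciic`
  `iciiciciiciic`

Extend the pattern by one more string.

φ(iciiciciiciic) expands symbol-by-symbol to ici ic ici ici ic ici ic ici ici ic ici ici ic; joining the 13 pieces gives the next term.

iciiciciiciiciciiciciiciiciciiciic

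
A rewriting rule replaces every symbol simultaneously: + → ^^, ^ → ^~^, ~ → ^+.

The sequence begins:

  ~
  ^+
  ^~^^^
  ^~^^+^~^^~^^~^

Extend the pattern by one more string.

Replace each of the 14 characters of ^~^^+^~^^~^^~^ in place — ^~^ ^+ ^~^ ^~^ ^^ ^~^ ^+ ^~^ ^~^ ^+ ^~^ ^~^ ^+ ^~^ — and concatenate.

^~^^+^~^^~^^^^~^^+^~^^~^^+^~^^~^^+^~^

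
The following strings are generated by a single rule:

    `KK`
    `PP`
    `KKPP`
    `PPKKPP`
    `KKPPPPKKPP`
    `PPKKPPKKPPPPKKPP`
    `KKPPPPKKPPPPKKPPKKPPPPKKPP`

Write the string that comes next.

PPKKPPKKPPPPKKPPKKPPPPKKPPPPKKPPKKPPPPKKPP

From term 3 onward, concatenate the second-to-last term with the last: KK·PP = KKPP, PP·KKPP = PPKKPP, …
So term 8 is PPKKPPKKPPPPKKPP·KKPPPPKKPPPPKKPPKKPPPPKKPP.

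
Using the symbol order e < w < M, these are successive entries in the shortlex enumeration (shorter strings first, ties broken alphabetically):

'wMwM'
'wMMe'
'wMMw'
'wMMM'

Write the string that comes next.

Find the rightmost character of wMMM below M, bump it to the next letter, and reset everything to its right to e.

Meee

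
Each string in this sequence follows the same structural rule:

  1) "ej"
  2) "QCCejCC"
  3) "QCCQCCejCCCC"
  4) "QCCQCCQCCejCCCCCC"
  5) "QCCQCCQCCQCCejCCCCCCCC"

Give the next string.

Each term wraps the previous one in QCC on the left and CC on the right.
Applying this once more to QCCQCCQCCQCCejCCCCCCCC:

QCCQCCQCCQCCQCCejCCCCCCCCCC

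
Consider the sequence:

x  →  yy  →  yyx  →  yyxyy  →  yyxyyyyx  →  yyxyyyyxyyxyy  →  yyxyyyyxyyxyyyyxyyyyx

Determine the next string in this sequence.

Each term (from the third on) is the previous term followed by the one before it: term 3 = yy·x = yyx.
So term 8 is yyxyyyyxyyxyyyyxyyyyx·yyxyyyyxyyxyy.

yyxyyyyxyyxyyyyxyyyyxyyxyyyyxyyxyy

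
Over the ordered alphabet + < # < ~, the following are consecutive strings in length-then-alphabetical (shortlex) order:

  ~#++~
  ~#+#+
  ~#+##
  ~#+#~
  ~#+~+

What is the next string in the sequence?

The successor of ~#+~+ increments the rightmost position that isn't already ~ and resets every position after it to +.

~#+~#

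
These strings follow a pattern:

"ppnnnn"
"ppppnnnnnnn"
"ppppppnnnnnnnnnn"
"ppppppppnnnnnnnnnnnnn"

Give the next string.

Term n consists of 2n p's, followed by 3n+1 n's (n = 1, 2, …).
For the next term, n = 5, so the run lengths are 10, 16.

ppppppppppnnnnnnnnnnnnnnnn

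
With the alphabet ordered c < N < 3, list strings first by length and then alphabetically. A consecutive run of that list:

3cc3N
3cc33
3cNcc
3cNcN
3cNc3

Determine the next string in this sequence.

3cNNc

The successor of 3cNc3 increments the rightmost position that isn't already 3 and resets every position after it to c.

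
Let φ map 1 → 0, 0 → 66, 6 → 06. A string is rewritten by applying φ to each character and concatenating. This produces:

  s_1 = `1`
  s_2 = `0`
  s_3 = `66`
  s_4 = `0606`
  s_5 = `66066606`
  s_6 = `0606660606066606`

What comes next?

Applying the rule to each of the 16 symbols of 0606660606066606 gives the pieces 66 06 66 06 06 06 66 06 66 06 66 06 06 06 66 06, which concatenate to the answer.

66066606060666066606660606066606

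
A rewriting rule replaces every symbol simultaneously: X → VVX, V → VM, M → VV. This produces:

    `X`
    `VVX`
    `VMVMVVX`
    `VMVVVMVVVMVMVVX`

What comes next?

φ(VMVVVMVVVMVMVVX) expands symbol-by-symbol to VM VV VM VM VM VV VM VM VM VV VM VV VM VM VVX; joining the 15 pieces gives the next term.

VMVVVMVMVMVVVMVMVMVVVMVVVMVMVVX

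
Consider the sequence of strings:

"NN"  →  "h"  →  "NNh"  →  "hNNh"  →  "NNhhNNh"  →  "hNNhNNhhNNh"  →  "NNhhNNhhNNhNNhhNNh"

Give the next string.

hNNhNNhhNNhNNhhNNhhNNhNNhhNNh

From term 3 onward, concatenate the second-to-last term with the last: NN·h = NNh, h·NNh = hNNh, …
So term 8 is hNNhNNhhNNh·NNhhNNhhNNhNNhhNNh.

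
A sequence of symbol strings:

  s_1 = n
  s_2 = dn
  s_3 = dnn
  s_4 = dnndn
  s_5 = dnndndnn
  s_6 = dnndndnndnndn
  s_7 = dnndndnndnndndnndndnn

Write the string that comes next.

From term 3 onward, concatenate the last term with the second-to-last: dn·n = dnn, dnn·dn = dnndn, …
So term 8 is dnndndnndnndndnndndnn·dnndndnndnndn.

dnndndnndnndndnndndnndnndndnndnndn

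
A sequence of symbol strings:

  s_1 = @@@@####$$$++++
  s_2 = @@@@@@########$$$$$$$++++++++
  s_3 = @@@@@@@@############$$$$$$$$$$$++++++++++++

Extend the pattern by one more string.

The n-th term is 2n+2 @'s then 4n #'s then 4n-1 $'s then 4n +'s (n = 1, 2, …).
Setting n = 4 gives 10, 16, 15, 16 characters in each block.

@@@@@@@@@@################$$$$$$$$$$$$$$$++++++++++++++++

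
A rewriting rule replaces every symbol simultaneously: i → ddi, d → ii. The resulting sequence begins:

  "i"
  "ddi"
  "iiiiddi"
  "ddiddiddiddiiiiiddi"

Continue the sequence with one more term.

Rewriting the 19 symbols of ddiddiddiddiiiiiddi one by one yields ii ii ddi ii ii ddi ii ii ddi ii ii ddi ddi ddi ddi ddi ii ii ddi; concatenated:

iiiiddiiiiiddiiiiiddiiiiiddiddiddiddiddiiiiiddi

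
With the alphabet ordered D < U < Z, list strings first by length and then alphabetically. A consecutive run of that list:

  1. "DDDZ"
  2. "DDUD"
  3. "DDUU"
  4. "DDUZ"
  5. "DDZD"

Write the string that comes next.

DDZU

Treat DDZD as a base-3 numeral over the given alphabet and add one, carrying through any trailing Z's.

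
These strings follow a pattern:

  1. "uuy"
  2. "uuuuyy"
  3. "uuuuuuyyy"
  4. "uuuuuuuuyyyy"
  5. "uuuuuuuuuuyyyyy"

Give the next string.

uuuuuuuuuuuuyyyyyy

The n-th term is 2n u's then n y's (n = 1, 2, …).
Setting n = 6 gives 12, 6 characters in each block.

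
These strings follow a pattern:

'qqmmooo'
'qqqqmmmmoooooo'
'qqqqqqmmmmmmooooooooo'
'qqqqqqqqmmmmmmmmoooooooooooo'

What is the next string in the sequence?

Each string has the form q^{2n} m^{2n} o^{3n} (n = 1, 2, …).
At n = 5 the blocks have lengths 10, 10, 15.

qqqqqqqqqqmmmmmmmmmmooooooooooooooo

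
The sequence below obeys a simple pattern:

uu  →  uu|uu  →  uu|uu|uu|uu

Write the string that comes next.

uu|uu|uu|uu|uu|uu|uu|uu

s(k+1) = s(k)·|·s(k) — each term doubles the last with '|' between the halves.
So the next term is two copies of uu|uu|uu|uu with '|' between the halves.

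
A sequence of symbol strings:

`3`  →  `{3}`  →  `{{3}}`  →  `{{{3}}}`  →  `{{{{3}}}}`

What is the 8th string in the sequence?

s(k+1) = {·s(k)·}, so each term gains { as a prefix and } as a suffix.
From {{{{3}}}}, 3 further steps: {{{{3}}}} → {{{{{3}}}}} → {{{{{{3}}}}}} → (answer).

{{{{{{{3}}}}}}}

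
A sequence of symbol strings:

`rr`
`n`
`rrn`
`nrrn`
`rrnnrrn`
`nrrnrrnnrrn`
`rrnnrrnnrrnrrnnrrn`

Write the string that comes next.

This is a Fibonacci-style word recurrence s(k) = s(k−2)·s(k−1): e.g. rr·n = rrn.
The next term joins nrrnrrnnrrn and rrnnrrnnrrnrrnnrrn.

nrrnrrnnrrnrrnnrrnnrrnrrnnrrn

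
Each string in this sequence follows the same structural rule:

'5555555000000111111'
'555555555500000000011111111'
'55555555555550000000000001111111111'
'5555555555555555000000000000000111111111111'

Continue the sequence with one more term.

The n-th term is 3n+1 5's then 3n 0's then 2n+2 1's, where the shown terms are n = 2, 3, 4, 5.
At n = 6 the blocks have lengths 19, 18, 14.

555555555555555555500000000000000000011111111111111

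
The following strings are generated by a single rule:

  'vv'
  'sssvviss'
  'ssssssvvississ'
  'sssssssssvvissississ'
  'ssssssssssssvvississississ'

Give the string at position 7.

Each term wraps the previous one in sss on the left and iss on the right.
From ssssssssssssvvississississ, 2 further steps: ssssssssssssvvississississ → sssssssssssssssvvissississississ → (answer).

ssssssssssssssssssvvississississississ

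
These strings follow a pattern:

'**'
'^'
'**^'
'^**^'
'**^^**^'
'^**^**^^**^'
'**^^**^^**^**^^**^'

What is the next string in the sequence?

Each term (from the third on) is the two preceding terms concatenated in order: term 3 = **·^ = **^.
Continuing: ^**^**^^**^ · **^^**^^**^**^^**^ gives term 8.

^**^**^^**^**^^**^^**^**^^**^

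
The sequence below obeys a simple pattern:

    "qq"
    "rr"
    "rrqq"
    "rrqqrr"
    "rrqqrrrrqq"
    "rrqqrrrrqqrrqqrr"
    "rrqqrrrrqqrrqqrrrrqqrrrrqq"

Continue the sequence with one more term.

This is a Fibonacci-style word recurrence s(k) = s(k−1)·s(k−2): e.g. rr·qq = rrqq.
Continuing: rrqqrrrrqqrrqqrrrrqqrrrrqq · rrqqrrrrqqrrqqrr gives term 8.

rrqqrrrrqqrrqqrrrrqqrrrrqqrrqqrrrrqqrrqqrr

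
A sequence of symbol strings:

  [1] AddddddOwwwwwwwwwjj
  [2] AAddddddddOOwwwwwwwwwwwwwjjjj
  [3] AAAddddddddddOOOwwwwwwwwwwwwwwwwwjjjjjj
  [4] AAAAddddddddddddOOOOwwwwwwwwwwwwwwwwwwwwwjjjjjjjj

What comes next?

Reading off run lengths: A runs 1, 2, 3, 4; d runs 6, 8, 10, 12; O runs 1, 2, 3, 4; w runs 9, 13, 17, 21; j runs 2, 4, 6, 8 — each is linear in n, where the shown terms are n = 2, 3, 4, 5.
For the next term, n = 6, so the run lengths are 5, 14, 5, 25, 10.

AAAAAddddddddddddddOOOOOwwwwwwwwwwwwwwwwwwwwwwwwwjjjjjjjjjj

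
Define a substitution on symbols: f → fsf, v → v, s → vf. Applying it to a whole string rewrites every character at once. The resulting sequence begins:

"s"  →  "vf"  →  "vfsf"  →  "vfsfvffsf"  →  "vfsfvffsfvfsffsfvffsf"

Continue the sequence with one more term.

vfsfvffsfvfsffsfvffsfvfsfvffsffsfvffsfvfsffsfvffsf

Replace each of the 21 characters of vfsfvffsfvfsffsfvffsf in place — v fsf vf fsf v fsf fsf vf fsf v fsf vf fsf fsf vf fsf v fsf fsf vf fsf — and concatenate.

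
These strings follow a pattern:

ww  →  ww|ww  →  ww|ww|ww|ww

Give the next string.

ww|ww|ww|ww|ww|ww|ww|ww

s(k+1) = s(k)·|·s(k) — each term doubles the last with '|' between the halves.
One more doubling of ww|ww|ww|ww gives the answer.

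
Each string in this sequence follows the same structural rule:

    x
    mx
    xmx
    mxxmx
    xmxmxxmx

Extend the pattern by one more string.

Each term (from the third on) is the two preceding terms concatenated in order: term 3 = x·mx = xmx.
So term 6 is mxxmx·xmxmxxmx.

mxxmxxmxmxxmx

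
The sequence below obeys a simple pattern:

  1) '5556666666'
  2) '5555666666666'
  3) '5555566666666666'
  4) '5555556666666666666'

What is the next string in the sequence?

The n-th term is n 5's then 2n+1 6's, where the shown terms are n = 3, 4, 5, 6.
For the next term, n = 7, so the run lengths are 7, 15.

5555555666666666666666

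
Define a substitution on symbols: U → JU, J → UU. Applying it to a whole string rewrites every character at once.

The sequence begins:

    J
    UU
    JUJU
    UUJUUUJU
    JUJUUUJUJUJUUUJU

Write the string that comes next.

Rewriting the 16 symbols of JUJUUUJUJUJUUUJU one by one yields UU JU UU JU JU JU UU JU UU JU UU JU JU JU UU JU; concatenated:

UUJUUUJUJUJUUUJUUUJUUUJUJUJUUUJU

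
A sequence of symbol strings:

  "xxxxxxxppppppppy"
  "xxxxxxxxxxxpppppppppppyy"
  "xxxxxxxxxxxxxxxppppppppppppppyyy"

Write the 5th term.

Term n consists of 4n-1 x's, followed by 3n+2 p's, followed by n-1 y's, where the shown terms are n = 2, 3, 4.
At n = 6 the blocks have lengths 23, 20, 5.

xxxxxxxxxxxxxxxxxxxxxxxppppppppppppppppppppyyyyy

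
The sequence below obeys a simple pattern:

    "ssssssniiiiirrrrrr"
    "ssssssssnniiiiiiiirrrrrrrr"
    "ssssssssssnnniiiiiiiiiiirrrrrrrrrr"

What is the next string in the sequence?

The n-th term is 2n+2 s's then n-1 n's then 3n-1 i's then 2n+2 r's, where the shown terms are n = 2, 3, 4.
For the next term, n = 5, so the run lengths are 12, 4, 14, 12.

ssssssssssssnnnniiiiiiiiiiiiiirrrrrrrrrrrr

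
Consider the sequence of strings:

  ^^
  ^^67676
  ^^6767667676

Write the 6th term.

Each term is the previous one with 67676 appended.
From ^^6767667676, 3 further steps: ^^6767667676 → ^^676766767667676 → ^^67676676766767667676 → (answer).

^^6767667676676766767667676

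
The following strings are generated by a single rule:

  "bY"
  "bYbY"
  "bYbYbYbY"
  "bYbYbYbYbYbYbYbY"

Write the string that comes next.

Every step duplicates the string.
Doubling bYbYbYbYbYbYbYbY:

bYbYbYbYbYbYbYbYbYbYbYbYbYbYbYbY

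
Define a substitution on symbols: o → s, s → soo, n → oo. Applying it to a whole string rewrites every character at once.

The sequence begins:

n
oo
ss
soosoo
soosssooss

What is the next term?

soosssoosoosoosssoosoo

Expanding soosssooss: s→soo, o→s, o→s, s→soo, s→soo, s→soo, o→s, o→s, s→soo, s→soo. Concatenated: soo s s soo soo soo s s soo soo.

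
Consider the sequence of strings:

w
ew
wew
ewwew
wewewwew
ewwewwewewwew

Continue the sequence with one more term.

wewewwewewwewwewewwew

This is a Fibonacci-style word recurrence s(k) = s(k−2)·s(k−1): e.g. w·ew = wew.
The next term joins wewewwew and ewwewwewewwew.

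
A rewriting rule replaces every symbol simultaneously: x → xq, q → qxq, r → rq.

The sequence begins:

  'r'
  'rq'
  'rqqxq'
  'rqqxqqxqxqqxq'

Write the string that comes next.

Rewriting the 13 symbols of rqqxqqxqxqqxq one by one yields rq qxq qxq xq qxq qxq xq qxq xq qxq qxq xq qxq; concatenated:

rqqxqqxqxqqxqqxqxqqxqxqqxqqxqxqqxq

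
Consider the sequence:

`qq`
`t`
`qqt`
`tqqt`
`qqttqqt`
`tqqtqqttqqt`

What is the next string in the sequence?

qqttqqttqqtqqttqqt

Each term (from the third on) is the two preceding terms concatenated in order: term 3 = qq·t = qqt.
The next term joins qqttqqt and tqqtqqttqqt.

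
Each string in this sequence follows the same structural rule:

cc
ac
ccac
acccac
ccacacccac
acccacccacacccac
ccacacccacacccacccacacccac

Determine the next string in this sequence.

acccacccacacccacccacacccacacccacccacacccac

Each term (from the third on) is the two preceding terms concatenated in order: term 3 = cc·ac = ccac.
The next term joins acccacccacacccac and ccacacccacacccacccacacccac.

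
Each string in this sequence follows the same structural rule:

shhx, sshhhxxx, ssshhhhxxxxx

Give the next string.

sssshhhhhxxxxxxx

Term n consists of n s's, followed by n+1 h's, followed by 2n-1 x's (n = 1, 2, …).
For the next term, n = 4, so the run lengths are 4, 5, 7.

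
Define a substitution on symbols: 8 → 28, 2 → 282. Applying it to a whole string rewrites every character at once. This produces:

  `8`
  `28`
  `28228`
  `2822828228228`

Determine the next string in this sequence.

2822828228228282282822822828228228

Replace each of the 13 characters of 2822828228228 in place — 282 28 282 282 28 282 28 282 282 28 282 282 28 — and concatenate.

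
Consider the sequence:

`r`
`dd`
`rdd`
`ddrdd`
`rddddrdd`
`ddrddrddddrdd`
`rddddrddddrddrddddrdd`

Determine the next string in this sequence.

From term 3 onward, concatenate the second-to-last term with the last: r·dd = rdd, dd·rdd = ddrdd, …
The next term joins ddrddrddddrdd and rddddrddddrddrddddrdd.

ddrddrddddrddrddddrddddrddrddddrdd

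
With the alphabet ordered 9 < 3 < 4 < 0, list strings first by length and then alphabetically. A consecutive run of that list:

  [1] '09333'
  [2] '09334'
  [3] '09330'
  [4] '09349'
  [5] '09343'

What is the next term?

09344

The successor of 09343 increments the rightmost position that isn't already 0 and resets every position after it to 9.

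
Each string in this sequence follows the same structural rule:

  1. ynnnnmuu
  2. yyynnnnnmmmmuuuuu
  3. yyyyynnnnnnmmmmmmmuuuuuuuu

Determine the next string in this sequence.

yyyyyyynnnnnnnmmmmmmmmmmuuuuuuuuuuu

The n-th term is 2n-1 y's then n+3 n's then 3n-2 m's then 3n-1 u's (n = 1, 2, …).
At n = 4 the blocks have lengths 7, 7, 10, 11.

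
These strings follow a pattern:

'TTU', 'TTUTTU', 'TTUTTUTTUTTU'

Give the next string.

Each string is two copies of the previous one concatenated.
Doubling TTUTTUTTUTTU:

TTUTTUTTUTTUTTUTTUTTUTTU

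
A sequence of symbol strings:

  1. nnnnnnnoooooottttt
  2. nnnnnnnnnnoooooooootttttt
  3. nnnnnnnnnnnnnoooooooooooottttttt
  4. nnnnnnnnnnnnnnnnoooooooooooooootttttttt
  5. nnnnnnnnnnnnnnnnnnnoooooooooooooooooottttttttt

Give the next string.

nnnnnnnnnnnnnnnnnnnnnnoooooooooooooooooooootttttttttt

Reading off run lengths: n runs 7, 10, 13, 16, 19; o runs 6, 9, 12, 15, 18; t runs 5, 6, 7, 8, 9 — each is linear in n, where the shown terms are n = 2, 3, 4, 5, 6.
At n = 7 the blocks have lengths 22, 21, 10.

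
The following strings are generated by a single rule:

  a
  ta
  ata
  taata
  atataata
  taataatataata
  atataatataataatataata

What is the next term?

taataatataataatataatataataatataata

From term 3 onward, concatenate the second-to-last term with the last: a·ta = ata, ta·ata = taata, …
Continuing: taataatataata · atataatataataatataata gives term 8.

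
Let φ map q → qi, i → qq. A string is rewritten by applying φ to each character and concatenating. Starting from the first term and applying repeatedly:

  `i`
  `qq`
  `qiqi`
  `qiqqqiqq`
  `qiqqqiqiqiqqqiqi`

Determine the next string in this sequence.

qiqqqiqiqiqqqiqqqiqqqiqiqiqqqiqq

φ(qiqqqiqiqiqqqiqi) expands symbol-by-symbol to qi qq qi qi qi qq qi qq qi qq qi qi qi qq qi qq; joining the 16 pieces gives the next term.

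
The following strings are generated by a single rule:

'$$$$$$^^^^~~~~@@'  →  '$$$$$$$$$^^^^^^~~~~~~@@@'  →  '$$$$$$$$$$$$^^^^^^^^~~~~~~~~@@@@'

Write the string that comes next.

Reading off run lengths: $ runs 6, 9, 12; ^ runs 4, 6, 8; ~ runs 4, 6, 8; @ runs 2, 3, 4 — each is linear in n, where the shown terms are n = 2, 3, 4.
Setting n = 5 gives 15, 10, 10, 5 characters in each block.

$$$$$$$$$$$$$$$^^^^^^^^^^~~~~~~~~~~@@@@@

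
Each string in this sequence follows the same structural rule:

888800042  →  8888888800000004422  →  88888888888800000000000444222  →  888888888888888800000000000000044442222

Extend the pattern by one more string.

8888888888888888888800000000000000000004444422222

Each string has the form 8^{4n} 0^{4n-1} 4^{n} 2^{n} (n = 1, 2, …).
For the next term, n = 5, so the run lengths are 20, 19, 5, 5.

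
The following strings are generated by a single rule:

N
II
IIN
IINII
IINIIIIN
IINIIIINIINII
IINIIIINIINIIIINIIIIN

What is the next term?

IINIIIINIINIIIINIIIINIINIIIINIINII

From term 3 onward, concatenate the last term with the second-to-last: II·N = IIN, IIN·II = IINII, …
So term 8 is IINIIIINIINIIIINIIIIN·IINIIIINIINII.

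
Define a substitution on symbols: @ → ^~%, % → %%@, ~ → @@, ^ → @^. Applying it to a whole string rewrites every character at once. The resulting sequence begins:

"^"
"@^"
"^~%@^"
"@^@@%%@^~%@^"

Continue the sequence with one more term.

^~%@^^~%^~%%%@%%@^~%@^@@%%@^~%@^

Expanding @^@@%%@^~%@^: @→^~%, ^→@^, @→^~%, @→^~%, %→%%@, %→%%@, @→^~%, ^→@^, ~→@@, %→%%@, @→^~%, ^→@^. Concatenated: ^~% @^ ^~% ^~% %%@ %%@ ^~% @^ @@ %%@ ^~% @^.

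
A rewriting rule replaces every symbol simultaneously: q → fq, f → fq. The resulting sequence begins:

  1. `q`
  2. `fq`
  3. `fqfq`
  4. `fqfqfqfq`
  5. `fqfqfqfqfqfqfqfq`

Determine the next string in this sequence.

Rewriting the 16 symbols of fqfqfqfqfqfqfqfq one by one yields fq fq fq fq fq fq fq fq fq fq fq fq fq fq fq fq; concatenated:

fqfqfqfqfqfqfqfqfqfqfqfqfqfqfqfq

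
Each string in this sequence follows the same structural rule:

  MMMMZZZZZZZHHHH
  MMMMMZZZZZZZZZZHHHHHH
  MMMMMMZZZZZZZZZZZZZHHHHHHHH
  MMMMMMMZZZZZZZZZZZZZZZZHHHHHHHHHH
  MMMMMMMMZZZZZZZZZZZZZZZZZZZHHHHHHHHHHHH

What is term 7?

Term n consists of n+2 M's, followed by 3n+1 Z's, followed by 2n H's, where the shown terms are n = 2, 3, 4, 5, 6.
Setting n = 8 gives 10, 25, 16 characters in each block.

MMMMMMMMMMZZZZZZZZZZZZZZZZZZZZZZZZZHHHHHHHHHHHHHHHH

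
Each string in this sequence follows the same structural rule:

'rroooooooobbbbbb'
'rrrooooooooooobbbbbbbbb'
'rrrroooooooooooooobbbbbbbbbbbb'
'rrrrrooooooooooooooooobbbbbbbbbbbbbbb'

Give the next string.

rrrrrroooooooooooooooooooobbbbbbbbbbbbbbbbbb

The n-th term is n r's then 3n+2 o's then 3n b's, where the shown terms are n = 2, 3, 4, 5.
For the next term, n = 6, so the run lengths are 6, 20, 18.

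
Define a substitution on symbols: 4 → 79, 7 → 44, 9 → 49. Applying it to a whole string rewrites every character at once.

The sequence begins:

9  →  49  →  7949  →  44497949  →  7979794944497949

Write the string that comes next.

Applying the rule to each of the 16 symbols of 7979794944497949 gives the pieces 44 49 44 49 44 49 79 49 79 79 79 49 44 49 79 49, which concatenate to the answer.

44494449444979497979794944497949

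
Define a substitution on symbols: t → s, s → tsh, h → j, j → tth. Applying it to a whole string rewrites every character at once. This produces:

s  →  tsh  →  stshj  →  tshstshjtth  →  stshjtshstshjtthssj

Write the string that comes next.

Rewriting the 19 symbols of stshjtshstshjtthssj one by one yields tsh s tsh j tth s tsh j tsh s tsh j tth s s j tsh tsh tth; concatenated:

tshstshjtthstshjtshstshjtthssjtshtshtth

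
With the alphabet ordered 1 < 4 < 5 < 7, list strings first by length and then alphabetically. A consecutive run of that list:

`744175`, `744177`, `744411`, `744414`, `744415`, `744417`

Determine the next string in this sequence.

Treat 744417 as a base-4 numeral over the given alphabet and add one, carrying through any trailing 7's.

744441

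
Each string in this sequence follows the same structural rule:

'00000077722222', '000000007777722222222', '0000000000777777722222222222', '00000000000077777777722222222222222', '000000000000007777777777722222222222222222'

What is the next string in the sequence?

0000000000000000777777777777722222222222222222222

Reading off run lengths: 0 runs 6, 8, 10, 12, 14; 7 runs 3, 5, 7, 9, 11; 2 runs 5, 8, 11, 14, 17 — each is linear in n, where the shown terms are n = 2, 3, 4, 5, 6.
At n = 7 the blocks have lengths 16, 13, 20.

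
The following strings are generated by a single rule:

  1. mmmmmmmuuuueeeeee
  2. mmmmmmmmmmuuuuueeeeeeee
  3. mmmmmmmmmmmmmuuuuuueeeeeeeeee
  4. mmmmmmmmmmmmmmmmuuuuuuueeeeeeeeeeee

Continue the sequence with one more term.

mmmmmmmmmmmmmmmmmmmuuuuuuuueeeeeeeeeeeeee

The n-th term is 3n-2 m's then n+1 u's then 2n e's, where the shown terms are n = 3, 4, 5, 6.
For the next term, n = 7, so the run lengths are 19, 8, 14.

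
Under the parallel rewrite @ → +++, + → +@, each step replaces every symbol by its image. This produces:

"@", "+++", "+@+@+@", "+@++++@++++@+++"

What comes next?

φ(+@++++@++++@+++) expands symbol-by-symbol to +@ +++ +@ +@ +@ +@ +++ +@ +@ +@ +@ +++ +@ +@ +@; joining the 15 pieces gives the next term.

+@++++@+@+@+@++++@+@+@+@++++@+@+@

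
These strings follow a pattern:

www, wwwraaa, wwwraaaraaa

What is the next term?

Every step adds raaa to the end: s(k+1) = s(k)·raaa.
One more step from wwwraaaraaa gives the answer.

wwwraaaraaaraaa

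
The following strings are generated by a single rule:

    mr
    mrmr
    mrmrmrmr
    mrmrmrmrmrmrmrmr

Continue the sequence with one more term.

Every step duplicates the string.
Doubling mrmrmrmrmrmrmrmr:

mrmrmrmrmrmrmrmrmrmrmrmrmrmrmrmr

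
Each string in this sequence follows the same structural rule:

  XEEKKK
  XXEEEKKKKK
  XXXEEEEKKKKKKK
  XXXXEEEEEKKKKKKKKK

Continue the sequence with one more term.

Each string has the form X^{n} E^{n+1} K^{2n+1} (n = 1, 2, …).
Setting n = 5 gives 5, 6, 11 characters in each block.

XXXXXEEEEEEKKKKKKKKKKK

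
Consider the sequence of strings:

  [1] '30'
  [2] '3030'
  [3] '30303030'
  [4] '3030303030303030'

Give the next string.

30303030303030303030303030303030

s(k+1) = s(k)·s(k) — each term doubles the last.
So the next term is two copies of 3030303030303030.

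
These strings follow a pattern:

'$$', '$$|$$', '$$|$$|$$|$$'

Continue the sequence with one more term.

Each string is two copies of the previous one joined by '|'.
Doubling $$|$$|$$|$$ with '|' between the halves:

$$|$$|$$|$$|$$|$$|$$|$$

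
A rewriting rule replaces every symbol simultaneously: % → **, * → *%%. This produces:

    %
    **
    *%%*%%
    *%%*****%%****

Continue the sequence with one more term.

*%%*****%%*%%*%%*%%*%%*****%%*%%*%%*%%

φ(*%%*****%%****) expands symbol-by-symbol to *%% ** ** *%% *%% *%% *%% *%% ** ** *%% *%% *%% *%%; joining the 14 pieces gives the next term.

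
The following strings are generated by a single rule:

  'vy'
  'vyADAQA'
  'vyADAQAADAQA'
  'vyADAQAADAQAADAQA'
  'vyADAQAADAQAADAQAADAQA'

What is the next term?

Every step adds ADAQA to the end: s(k+1) = s(k)·ADAQA.
Applying this once more to vyADAQAADAQAADAQAADAQA:

vyADAQAADAQAADAQAADAQAADAQA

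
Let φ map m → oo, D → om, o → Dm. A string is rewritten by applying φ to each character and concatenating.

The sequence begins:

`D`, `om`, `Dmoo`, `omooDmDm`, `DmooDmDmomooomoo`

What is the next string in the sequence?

omooDmDmomooomooDmooDmDmDmooDmDm

Applying the rule to each of the 16 symbols of DmooDmDmomooomoo gives the pieces om oo Dm Dm om oo om oo Dm oo Dm Dm Dm oo Dm Dm, which concatenate to the answer.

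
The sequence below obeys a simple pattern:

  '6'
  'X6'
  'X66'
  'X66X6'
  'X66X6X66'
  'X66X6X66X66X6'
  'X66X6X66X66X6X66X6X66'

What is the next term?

This is a Fibonacci-style word recurrence s(k) = s(k−1)·s(k−2): e.g. X6·6 = X66.
So term 8 is X66X6X66X66X6X66X6X66·X66X6X66X66X6.

X66X6X66X66X6X66X6X66X66X6X66X66X6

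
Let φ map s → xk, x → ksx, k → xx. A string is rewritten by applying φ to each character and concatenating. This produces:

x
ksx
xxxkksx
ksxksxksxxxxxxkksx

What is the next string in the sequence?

φ(ksxksxksxxxxxxkksx) expands symbol-by-symbol to xx xk ksx xx xk ksx xx xk ksx ksx ksx ksx ksx ksx xx xx xk ksx; joining the 18 pieces gives the next term.

xxxkksxxxxkksxxxxkksxksxksxksxksxksxxxxxxkksx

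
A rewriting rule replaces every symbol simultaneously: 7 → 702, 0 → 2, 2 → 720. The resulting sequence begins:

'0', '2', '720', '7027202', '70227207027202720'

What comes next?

70227207207027202702272070272027207027202

Applying the rule to each of the 17 symbols of 70227207027202720 gives the pieces 702 2 720 720 702 720 2 702 2 720 702 720 2 720 702 720 2, which concatenate to the answer.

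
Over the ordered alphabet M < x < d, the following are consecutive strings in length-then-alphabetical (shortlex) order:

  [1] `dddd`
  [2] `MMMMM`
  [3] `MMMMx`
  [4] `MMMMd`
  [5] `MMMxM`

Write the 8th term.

Advancing 3 positions from MMMxM through MMMxM → MMMxx → MMMxd reaches term 8.

MMMdM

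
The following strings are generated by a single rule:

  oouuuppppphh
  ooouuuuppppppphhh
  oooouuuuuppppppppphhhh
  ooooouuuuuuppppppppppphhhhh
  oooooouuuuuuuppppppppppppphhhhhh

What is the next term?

ooooooouuuuuuuuppppppppppppppphhhhhhh

Each string has the form o^{n} u^{n+1} p^{2n+1} h^{n}, where the shown terms are n = 2, 3, 4, 5, 6.
For the next term, n = 7, so the run lengths are 7, 8, 15, 7.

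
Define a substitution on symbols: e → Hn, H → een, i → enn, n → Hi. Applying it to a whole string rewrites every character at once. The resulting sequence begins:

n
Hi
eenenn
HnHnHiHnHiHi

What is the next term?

eenHieenHieenenneenHieenenneenenn

Apply φ to HnHnHiHnHiHi symbol by symbol: H→een, n→Hi, H→een, n→Hi, H→een, i→enn, H→een, n→Hi, H→een, i→enn, H→een, i→enn; joined: een Hi een Hi een enn een Hi een enn een enn.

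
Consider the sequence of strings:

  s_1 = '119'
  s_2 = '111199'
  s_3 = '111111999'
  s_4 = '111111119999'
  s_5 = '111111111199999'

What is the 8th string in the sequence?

Term n consists of 2n 1's, followed by n 9's (n = 1, 2, …).
Setting n = 8 gives 16, 8 characters in each block.

111111111111111199999999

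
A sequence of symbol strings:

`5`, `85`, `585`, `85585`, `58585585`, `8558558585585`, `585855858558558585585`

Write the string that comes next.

Each term (from the third on) is the two preceding terms concatenated in order: term 3 = 5·85 = 585.
Continuing: 8558558585585 · 585855858558558585585 gives term 8.

8558558585585585855858558558585585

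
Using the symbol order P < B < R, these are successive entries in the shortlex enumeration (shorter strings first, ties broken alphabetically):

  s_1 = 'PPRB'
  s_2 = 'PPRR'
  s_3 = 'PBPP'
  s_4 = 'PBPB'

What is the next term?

PBPR

Find the rightmost character of PBPB below R, bump it to the next letter, and reset everything to its right to P.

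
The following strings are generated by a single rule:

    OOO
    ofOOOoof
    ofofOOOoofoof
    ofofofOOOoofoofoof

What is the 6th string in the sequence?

Every step adds of to the front and oof to the end of the previous string.
From ofofofOOOoofoofoof, 2 further steps: ofofofOOOoofoofoof → ofofofofOOOoofoofoofoof → (answer).

ofofofofofOOOoofoofoofoofoof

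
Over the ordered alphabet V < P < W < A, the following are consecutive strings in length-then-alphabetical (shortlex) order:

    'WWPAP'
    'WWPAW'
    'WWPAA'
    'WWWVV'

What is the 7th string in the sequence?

WWWVA

Advancing 3 positions from WWWVV through WWWVV → WWWVP → WWWVW reaches term 7.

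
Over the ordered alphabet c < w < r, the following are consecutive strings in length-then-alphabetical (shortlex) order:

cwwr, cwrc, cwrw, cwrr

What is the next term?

The successor of cwrr increments the rightmost position that isn't already r and resets every position after it to c.

crcc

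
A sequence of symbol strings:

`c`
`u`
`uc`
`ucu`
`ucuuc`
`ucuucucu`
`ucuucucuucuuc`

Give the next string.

Each term (from the third on) is the previous term followed by the one before it: term 3 = u·c = uc.
The next term joins ucuucucuucuuc and ucuucucu.

ucuucucuucuucucuucucu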